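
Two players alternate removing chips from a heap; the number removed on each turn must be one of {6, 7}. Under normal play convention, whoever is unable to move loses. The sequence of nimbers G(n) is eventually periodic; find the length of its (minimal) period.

G(0) = 0
G(1) = mex{} = 0
G(2) = mex{} = 0
G(3) = mex{} = 0
G(4) = mex{} = 0
G(5) = mex{} = 0
G(6) = mex{0} = 1
G(7) = mex{0,0} = 1
G(8) = mex{0,0} = 1
G(9) = mex{0,0} = 1
G(10) = mex{0,0} = 1
G(11) = mex{0,0} = 1
G(12) = mex{1,0} = 2
G(13) = mex{1,1} = 0
G(14) = mex{1,1} = 0
G(15) = mex{1,1} = 0
G(16) = mex{1,1} = 0
G(17) = mex{1,1} = 0
G(18) = mex{2,1} = 0
G(19) = mex{0,2} = 1
G(20) = mex{0,0} = 1
G(21) = mex{0,0} = 1
G(22) = mex{0,0} = 1
G(23) = mex{0,0} = 1
G(24) = mex{0,0} = 1
G(25) = mex{1,0} = 2
G(26) = mex{1,1} = 0
G(27) = mex{1,1} = 0
G(n+13) = G(n) holds for n = 0,…,6 (a full window of length max(S) = 7), so the sequence is purely periodic with period 13.

13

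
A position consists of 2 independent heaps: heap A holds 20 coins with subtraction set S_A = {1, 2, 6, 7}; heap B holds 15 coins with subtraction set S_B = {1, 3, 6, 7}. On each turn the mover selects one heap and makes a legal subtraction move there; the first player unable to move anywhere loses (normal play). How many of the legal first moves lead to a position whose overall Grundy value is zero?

0

Heap A, S = {1, 2, 6, 7}:
G(0) = 0
G(1) = mex{0} = 1
G(2) = mex{1,0} = 2
G(3) = mex{2,1} = 0
G(4) = mex{0,2} = 1
G(5) = mex{1,0} = 2
G(6) = mex{2,1,0} = 3
G(7) = mex{3,2,1,0} = 4
G(8) = mex{4,3,2,1} = 0
G(9) = mex{0,4,0,2} = 1
G(10) = mex{1,0,1,0} = 2
G(11) = mex{2,1,2,1} = 0
G(12) = mex{0,2,3,2} = 1
G(13) = mex{1,0,4,3} = 2
G(14) = mex{2,1,0,4} = 3
G(15) = mex{3,2,1,0} = 4
G(16) = mex{4,3,2,1} = 0
G(17) = mex{0,4,0,2} = 1
G(18) = mex{1,0,1,0} = 2
G(19) = mex{2,1,2,1} = 0
G(20) = mex{0,2,3,2} = 1
G_A(20) = 1.
Heap B, S = {1, 3, 6, 7}:
G(0) = 0
G(1) = mex{0} = 1
G(2) = mex{1} = 0
G(3) = mex{0,0} = 1
G(4) = mex{1,1} = 0
G(5) = mex{0,0} = 1
G(6) = mex{1,1,0} = 2
G(7) = mex{2,0,1,0} = 3
G(8) = mex{3,1,0,1} = 2
G(9) = mex{2,2,1,0} = 3
G(10) = mex{3,3,0,1} = 2
G(11) = mex{2,2,1,0} = 3
G(12) = mex{3,3,2,1} = 0
G(13) = mex{0,2,3,2} = 1
G(14) = mex{1,3,2,3} = 0
G(15) = mex{0,0,3,2} = 1
G_B(15) = 1.
Combined Grundy value = 1 ⊕ 1 = 0.
A winning move leaves total XOR = 0, i.e. changes one component's Grundy value g to g ⊕ X where X is the current total.
Heap A: target g' = 1⊕0 = 1, but every legal move changes the Grundy value (mex property), so 0 moves.
Heap B: target g' = 1⊕0 = 1, but every legal move changes the Grundy value (mex property), so 0 moves.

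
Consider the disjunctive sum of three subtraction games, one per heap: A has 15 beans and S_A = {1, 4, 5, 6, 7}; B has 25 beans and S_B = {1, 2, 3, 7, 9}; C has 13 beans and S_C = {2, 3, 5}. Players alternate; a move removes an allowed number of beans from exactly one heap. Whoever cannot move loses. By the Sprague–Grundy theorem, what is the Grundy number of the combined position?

Heap A, S = {1, 4, 5, 6, 7}:
G(0) = 0
G(1) = mex{0} = 1
G(2) = mex{1} = 0
G(3) = mex{0} = 1
G(4) = mex{1,0} = 2
G(5) = mex{2,1,0} = 3
G(6) = mex{3,0,1,0} = 2
G(7) = mex{2,1,0,1,0} = 3
G(8) = mex{3,2,1,0,1} = 4
G(9) = mex{4,3,2,1,0} = 5
G(10) = mex{5,2,3,2,1} = 0
G(11) = mex{0,3,2,3,2} = 1
G(12) = mex{1,4,3,2,3} = 0
G(13) = mex{0,5,4,3,2} = 1
G(14) = mex{1,0,5,4,3} = 2
G(15) = mex{2,1,0,5,4} = 3
G_A(15) = 3.
Heap B, S = {1, 2, 3, 7, 9}:
n :  0  1  2  3  4  5  6  7  8  9 10 11 12 13 14 15 16 17 18 19 20 21 22 23 24 25
G :  0  1  2  3  0  1  2  3  0  1  2  3  0  1  2  3  0  1  2  3  0  1  2  3  0  1
G_B(25) = 1.
Heap C, S = {2, 3, 5}:
G(0) = 0
G(1) = mex{} = 0
G(2) = mex{0} = 1
G(3) = mex{0,0} = 1
G(4) = mex{1,0} = 2
G(5) = mex{1,1,0} = 2
G(6) = mex{2,1,0} = 3
G(7) = mex{2,2,1} = 0
G(8) = mex{3,2,1} = 0
G(9) = mex{0,3,2} = 1
G(10) = mex{0,0,2} = 1
G(11) = mex{1,0,3} = 2
G(12) = mex{1,1,0} = 2
G(13) = mex{2,1,0} = 3
G_C(13) = 3.
Combined Grundy value = 3 ⊕ 1 ⊕ 3 = 1.

1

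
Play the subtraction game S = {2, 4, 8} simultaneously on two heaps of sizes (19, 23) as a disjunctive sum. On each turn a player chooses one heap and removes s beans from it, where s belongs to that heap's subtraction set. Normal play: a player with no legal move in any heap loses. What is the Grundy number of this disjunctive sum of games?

All heaps use S = {2, 4, 8}:
n :  0  1  2  3  4  5  6  7  8  9 10 11 12 13 14 15 16 17 18 19 20 21 22 23
G :  0  0  1  1  2  2  0  0  1  1  2  2  0  0  1  1  2  2  0  0  1  1  2  2
Heap A: G(19) = 0.
Heap B: G(23) = 2.
Combined Grundy value = 0 ⊕ 2 = 2.

2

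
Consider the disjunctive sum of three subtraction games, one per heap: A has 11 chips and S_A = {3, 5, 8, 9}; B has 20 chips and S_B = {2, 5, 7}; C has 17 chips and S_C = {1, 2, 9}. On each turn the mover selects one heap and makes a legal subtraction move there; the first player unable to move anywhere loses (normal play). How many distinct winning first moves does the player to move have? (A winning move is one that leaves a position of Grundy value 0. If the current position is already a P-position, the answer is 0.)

Heap A, S = {3, 5, 8, 9}:
n :  0  1  2  3  4  5  6  7  8  9 10 11
G :  0  0  0  1  1  1  2  2  2  3  3  3
G_A(11) = 3.
Heap B, S = {2, 5, 7}:
n :  0  1  2  3  4  5  6  7  8  9 10 11 12 13 14 15 16 17 18 19 20
G :  0  0  1  1  0  2  1  3  2  2  0  3  1  0  0  1  1  2  2  3  3
G_B(20) = 3.
Heap C, S = {1, 2, 9}:
n :  0  1  2  3  4  5  6  7  8  9 10 11 12 13 14 15 16 17
G :  0  1  2  0  1  2  0  1  2  3  0  1  2  0  1  2  0  1
G_C(17) = 1.
Combined Grundy value = 3 ⊕ 3 ⊕ 1 = 1.
A winning move leaves total XOR = 0, i.e. changes one component's Grundy value g to g ⊕ X where X is the current total.
Heap A: need g' = 3⊕1 = 2. Options: 11−3→G=2, 11−5→G=2, 11−8→G=1, 11−9→G=0. Hits: 2.
Heap B: need g' = 3⊕1 = 2. Options: 20−2→G=2, 20−5→G=1, 20−7→G=0. Hits: 1.
Heap C: need g' = 1⊕1 = 0. Options: 17−1→G=0, 17−2→G=2, 17−9→G=2. Hits: 1.

4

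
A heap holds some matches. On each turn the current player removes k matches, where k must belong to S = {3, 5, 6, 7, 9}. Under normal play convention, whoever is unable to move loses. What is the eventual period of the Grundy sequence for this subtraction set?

n :  0  1  2  3  4  5  6  7  8  9 10 11 12 13 14 15 16 17 18 19 20 21 22 23 24 25
G :  0  0  0  1  1  1  2  2  2  3  3  3  0  0  0  1  1  1  2  2  2  3  3  3  0  0
G(n+12) = G(n) holds for n = 0,…,8 (a full window of length max(S) = 9), so the sequence is purely periodic with period 12.

12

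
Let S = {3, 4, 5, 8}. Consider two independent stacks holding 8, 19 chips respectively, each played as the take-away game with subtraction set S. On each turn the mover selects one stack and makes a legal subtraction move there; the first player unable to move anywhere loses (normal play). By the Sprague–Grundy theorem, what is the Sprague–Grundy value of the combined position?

0

All stacks use S = {3, 4, 5, 8}:
G(0) = 0
G(1) = mex{} = 0
G(2) = mex{} = 0
G(3) = mex{0} = 1
G(4) = mex{0,0} = 1
G(5) = mex{0,0,0} = 1
G(6) = mex{1,0,0} = 2
G(7) = mex{1,1,0} = 2
G(8) = mex{1,1,1,0} = 2
G(9) = mex{2,1,1,0} = 3
G(10) = mex{2,2,1,0} = 3
G(11) = mex{2,2,2,1} = 0
G(12) = mex{3,2,2,1} = 0
G(13) = mex{3,3,2,1} = 0
G(14) = mex{0,3,3,2} = 1
G(15) = mex{0,0,3,2} = 1
G(16) = mex{0,0,0,2} = 1
G(17) = mex{1,0,0,3} = 2
G(18) = mex{1,1,0,3} = 2
G(19) = mex{1,1,1,0} = 2
Stack A: G(8) = 2.
Stack B: G(19) = 2.
Combined Grundy value = 2 ⊕ 2 = 0.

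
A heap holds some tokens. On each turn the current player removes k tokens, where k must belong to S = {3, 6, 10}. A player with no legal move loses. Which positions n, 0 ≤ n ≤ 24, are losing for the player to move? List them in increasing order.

0, 1, 2, 9, 13, 14, 18, 22

G(0) = 0
G(1) = mex{} = 0
G(2) = mex{} = 0
G(3) = mex{0} = 1
G(4) = mex{0} = 1
G(5) = mex{0} = 1
G(6) = mex{1,0} = 2
G(7) = mex{1,0} = 2
G(8) = mex{1,0} = 2
G(9) = mex{2,1} = 0
G(10) = mex{2,1,0} = 3
G(11) = mex{2,1,0} = 3
G(12) = mex{0,2,0} = 1
G(13) = mex{3,2,1} = 0
G(14) = mex{3,2,1} = 0
G(15) = mex{1,0,1} = 2
G(16) = mex{0,3,2} = 1
G(17) = mex{0,3,2} = 1
G(18) = mex{2,1,2} = 0
G(19) = mex{1,0,0} = 2
G(20) = mex{1,0,3} = 2
G(21) = mex{0,2,3} = 1
G(22) = mex{2,1,1} = 0
G(23) = mex{2,1,0} = 3
G(24) = mex{1,0,0} = 2
P-positions are exactly the n with G(n) = 0.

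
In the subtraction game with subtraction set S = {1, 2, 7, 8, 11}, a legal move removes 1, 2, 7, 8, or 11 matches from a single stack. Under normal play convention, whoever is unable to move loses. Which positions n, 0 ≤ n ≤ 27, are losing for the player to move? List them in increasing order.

n :  0  1  2  3  4  5  6  7  8  9 10 11 12 13 14 15 16 17 18 19 20 21 22 23 24 25 26 27
G :  0  1  2  0  1  2  0  1  2  0  1  2  0  1  2  0  1  2  0  1  2  0  1  2  0  1  2  0
P-positions are exactly the n with G(n) = 0.

0, 3, 6, 9, 12, 15, 18, 21, 24, 27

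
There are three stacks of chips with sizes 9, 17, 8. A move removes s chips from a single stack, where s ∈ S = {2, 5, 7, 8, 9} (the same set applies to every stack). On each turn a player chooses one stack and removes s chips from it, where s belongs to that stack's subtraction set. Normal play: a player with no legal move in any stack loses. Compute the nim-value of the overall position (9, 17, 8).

1

All stacks use S = {2, 5, 7, 8, 9}:
G(0) = 0
G(1) = mex{} = 0
G(2) = mex{0} = 1
G(3) = mex{0} = 1
G(4) = mex{1} = 0
G(5) = mex{1,0} = 2
G(6) = mex{0,0} = 1
G(7) = mex{2,1,0} = 3
G(8) = mex{1,1,0,0} = 2
G(9) = mex{3,0,1,0,0} = 2
G(10) = mex{2,2,1,1,0} = 3
G(11) = mex{2,1,0,1,1} = 3
G(12) = mex{3,3,2,0,1} = 4
G(13) = mex{3,2,1,2,0} = 4
G(14) = mex{4,2,3,1,2} = 0
G(15) = mex{4,3,2,3,1} = 0
G(16) = mex{0,3,2,2,3} = 1
G(17) = mex{0,4,3,2,2} = 1
Stack A: G(9) = 2.
Stack B: G(17) = 1.
Stack C: G(8) = 2.
Combined Grundy value = 2 ⊕ 1 ⊕ 2 = 1.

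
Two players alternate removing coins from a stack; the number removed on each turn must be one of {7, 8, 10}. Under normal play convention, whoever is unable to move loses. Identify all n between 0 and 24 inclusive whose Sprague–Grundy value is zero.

0, 1, 2, 3, 4, 5, 6, 17, 18, 19, 20, 21, 22, 23

G(0) = 0
G(1) = mex{} = 0
G(2) = mex{} = 0
G(3) = mex{} = 0
G(4) = mex{} = 0
G(5) = mex{} = 0
G(6) = mex{} = 0
G(7) = mex{0} = 1
G(8) = mex{0,0} = 1
G(9) = mex{0,0} = 1
G(10) = mex{0,0,0} = 1
G(11) = mex{0,0,0} = 1
G(12) = mex{0,0,0} = 1
G(13) = mex{0,0,0} = 1
G(14) = mex{1,0,0} = 2
G(15) = mex{1,1,0} = 2
G(16) = mex{1,1,0} = 2
G(17) = mex{1,1,1} = 0
G(18) = mex{1,1,1} = 0
G(19) = mex{1,1,1} = 0
G(20) = mex{1,1,1} = 0
G(21) = mex{2,1,1} = 0
G(22) = mex{2,2,1} = 0
G(23) = mex{2,2,1} = 0
G(24) = mex{0,2,2} = 1
P-positions are exactly the n with G(n) = 0.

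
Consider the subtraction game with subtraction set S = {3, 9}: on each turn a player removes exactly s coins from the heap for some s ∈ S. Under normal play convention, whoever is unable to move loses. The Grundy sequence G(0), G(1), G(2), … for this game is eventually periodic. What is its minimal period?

G(0) = 0
G(1) = mex{} = 0
G(2) = mex{} = 0
G(3) = mex{0} = 1
G(4) = mex{0} = 1
G(5) = mex{0} = 1
G(6) = mex{1} = 0
G(7) = mex{1} = 0
G(8) = mex{1} = 0
G(9) = mex{0,0} = 1
G(10) = mex{0,0} = 1
G(11) = mex{0,0} = 1
G(12) = mex{1,1} = 0
G(13) = mex{1,1} = 0
G(14) = mex{1,1} = 0
G(15) = mex{0,0} = 1
G(16) = mex{0,0} = 1
G(n+6) = G(n) holds for n = 0,…,8 (a full window of length max(S) = 9), so the sequence is purely periodic with period 6.

6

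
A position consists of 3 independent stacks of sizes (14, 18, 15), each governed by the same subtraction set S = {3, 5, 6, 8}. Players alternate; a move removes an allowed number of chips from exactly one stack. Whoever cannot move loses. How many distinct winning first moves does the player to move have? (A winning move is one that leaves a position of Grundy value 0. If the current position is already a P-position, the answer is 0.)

5

All stacks use S = {3, 5, 6, 8}:
n :  0  1  2  3  4  5  6  7  8  9 10 11 12 13 14 15 16 17 18
G :  0  0  0  1  1  1  2  2  2  3  3  0  0  0  1  1  1  2  2
Stack A: G(14) = 1.
Stack B: G(18) = 2.
Stack C: G(15) = 1.
Combined Grundy value = 1 ⊕ 2 ⊕ 1 = 2.
A winning move leaves total XOR = 0, i.e. changes one component's Grundy value g to g ⊕ X where X is the current total.
Stack A: need g' = 1⊕2 = 3. Options: 14−3→G=0, 14−5→G=3, 14−6→G=2, 14−8→G=2. Hits: 1.
Stack B: need g' = 2⊕2 = 0. Options: 18−3→G=1, 18−5→G=0, 18−6→G=0, 18−8→G=3. Hits: 2.
Stack C: need g' = 1⊕2 = 3. Options: 15−3→G=0, 15−5→G=3, 15−6→G=3, 15−8→G=2. Hits: 2.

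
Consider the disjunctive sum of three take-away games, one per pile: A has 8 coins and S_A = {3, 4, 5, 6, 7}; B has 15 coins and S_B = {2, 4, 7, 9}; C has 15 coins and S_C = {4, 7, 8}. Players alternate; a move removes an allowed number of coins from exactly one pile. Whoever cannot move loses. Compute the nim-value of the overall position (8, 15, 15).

0

Pile A, S = {3, 4, 5, 6, 7}:
n : 0 1 2 3 4 5 6 7 8
G : 0 0 0 1 1 1 2 2 2
G_A(8) = 2.
Pile B, S = {2, 4, 7, 9}:
n :  0  1  2  3  4  5  6  7  8  9 10 11 12 13 14 15
G :  0  0  1  1  2  2  0  3  1  4  2  0  0  1  1  2
G_B(15) = 2.
Pile C, S = {4, 7, 8}:
G(0) = 0
G(1) = mex{} = 0
G(2) = mex{} = 0
G(3) = mex{} = 0
G(4) = mex{0} = 1
G(5) = mex{0} = 1
G(6) = mex{0} = 1
G(7) = mex{0,0} = 1
G(8) = mex{1,0,0} = 2
G(9) = mex{1,0,0} = 2
G(10) = mex{1,0,0} = 2
G(11) = mex{1,1,0} = 2
G(12) = mex{2,1,1} = 0
G(13) = mex{2,1,1} = 0
G(14) = mex{2,1,1} = 0
G(15) = mex{2,2,1} = 0
G_C(15) = 0.
Combined Grundy value = 2 ⊕ 2 ⊕ 0 = 0.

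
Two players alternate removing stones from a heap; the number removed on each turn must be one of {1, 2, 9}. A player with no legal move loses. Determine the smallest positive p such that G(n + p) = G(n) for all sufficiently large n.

10

G(0) = 0
G(1) = mex{0} = 1
G(2) = mex{1,0} = 2
G(3) = mex{2,1} = 0
G(4) = mex{0,2} = 1
G(5) = mex{1,0} = 2
G(6) = mex{2,1} = 0
G(7) = mex{0,2} = 1
G(8) = mex{1,0} = 2
G(9) = mex{2,1,0} = 3
G(10) = mex{3,2,1} = 0
G(11) = mex{0,3,2} = 1
G(12) = mex{1,0,0} = 2
G(13) = mex{2,1,1} = 0
G(14) = mex{0,2,2} = 1
G(15) = mex{1,0,0} = 2
G(16) = mex{2,1,1} = 0
G(17) = mex{0,2,2} = 1
G(18) = mex{1,0,3} = 2
G(19) = mex{2,1,0} = 3
G(20) = mex{3,2,1} = 0
G(21) = mex{0,3,2} = 1
G(n+10) = G(n) holds for n = 0,…,8 (a full window of length max(S) = 9), so the sequence is purely periodic with period 10.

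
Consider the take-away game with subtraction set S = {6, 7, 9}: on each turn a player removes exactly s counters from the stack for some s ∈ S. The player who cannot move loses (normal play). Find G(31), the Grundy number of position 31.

0

n :  0  1  2  3  4  5  6  7  8  9 10 11 12 13 14 15 16 17 18 19 20 21 22 23 24 25 26 27 28 29 30 31
G :  0  0  0  0  0  0  1  1  1  1  1  1  2  2  2  0  0  0  0  0  0  1  1  1  1  1  1  2  2  2  0  0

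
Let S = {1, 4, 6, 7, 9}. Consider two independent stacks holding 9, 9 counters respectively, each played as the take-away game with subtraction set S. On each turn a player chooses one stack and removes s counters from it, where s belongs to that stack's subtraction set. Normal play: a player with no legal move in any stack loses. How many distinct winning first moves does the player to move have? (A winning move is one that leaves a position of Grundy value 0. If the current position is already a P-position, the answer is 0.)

0

All stacks use S = {1, 4, 6, 7, 9}:
G(0) = 0
G(1) = mex{0} = 1
G(2) = mex{1} = 0
G(3) = mex{0} = 1
G(4) = mex{1,0} = 2
G(5) = mex{2,1} = 0
G(6) = mex{0,0,0} = 1
G(7) = mex{1,1,1,0} = 2
G(8) = mex{2,2,0,1} = 3
G(9) = mex{3,0,1,0,0} = 2
Stack A: G(9) = 2.
Stack B: G(9) = 2.
Combined Grundy value = 2 ⊕ 2 = 0.
A winning move leaves total XOR = 0, i.e. changes one component's Grundy value g to g ⊕ X where X is the current total.
Stack A: target g' = 2⊕0 = 2, but every legal move changes the Grundy value (mex property), so 0 moves.
Stack B: target g' = 2⊕0 = 2, but every legal move changes the Grundy value (mex property), so 0 moves.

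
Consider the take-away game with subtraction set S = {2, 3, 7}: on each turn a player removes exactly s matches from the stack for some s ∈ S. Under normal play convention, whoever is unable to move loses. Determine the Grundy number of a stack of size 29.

n :  0  1  2  3  4  5  6  7  8  9 10 11 12 13 14 15 16 17 18 19 20 21 22 23 24 25 26 27 28 29
G :  0  0  1  1  2  0  0  1  1  2  0  0  1  1  2  0  0  1  1  2  0  0  1  1  2  0  0  1  1  2

2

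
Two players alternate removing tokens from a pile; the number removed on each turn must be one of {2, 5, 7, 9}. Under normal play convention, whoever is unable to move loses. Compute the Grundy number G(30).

0

n :  0  1  2  3  4  5  6  7  8  9 10 11 12 13 14 15 16 17 18 19 20 21 22 23 24 25 26 27 28 29 30
G :  0  0  1  1  0  2  1  3  2  2  3  3  0  4  1  0  0  1  1  2  2  3  3  2  4  3  0  0  1  1  0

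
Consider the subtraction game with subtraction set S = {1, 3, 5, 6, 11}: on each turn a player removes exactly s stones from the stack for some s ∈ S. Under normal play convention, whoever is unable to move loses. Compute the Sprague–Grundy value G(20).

2

G(0) = 0
G(1) = mex{0} = 1
G(2) = mex{1} = 0
G(3) = mex{0,0} = 1
G(4) = mex{1,1} = 0
G(5) = mex{0,0,0} = 1
G(6) = mex{1,1,1,0} = 2
G(7) = mex{2,0,0,1} = 3
G(8) = mex{3,1,1,0} = 2
G(9) = mex{2,2,0,1} = 3
G(10) = mex{3,3,1,0} = 2
G(11) = mex{2,2,2,1,0} = 3
G(12) = mex{3,3,3,2,1} = 0
G(13) = mex{0,2,2,3,0} = 1
G(14) = mex{1,3,3,2,1} = 0
G(15) = mex{0,0,2,3,0} = 1
G(16) = mex{1,1,3,2,1} = 0
G(17) = mex{0,0,0,3,2} = 1
G(18) = mex{1,1,1,0,3} = 2
G(19) = mex{2,0,0,1,2} = 3
G(20) = mex{3,1,1,0,3} = 2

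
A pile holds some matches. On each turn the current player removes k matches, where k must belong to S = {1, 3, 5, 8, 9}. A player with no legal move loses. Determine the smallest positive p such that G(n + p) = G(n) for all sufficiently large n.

16

n :  0  1  2  3  4  5  6  7  8  9 10 11 12 13 14 15 16 17 18 19 20 21 22 23 24 25 26 27 28 29 30 31 32 33
G :  0  1  0  1  0  1  0  1  2  3  2  3  2  3  2  3  0  1  0  1  0  1  0  1  2  3  2  3  2  3  2  3  0  1
G(n+16) = G(n) holds for n = 0,…,8 (a full window of length max(S) = 9), so the sequence is purely periodic with period 16.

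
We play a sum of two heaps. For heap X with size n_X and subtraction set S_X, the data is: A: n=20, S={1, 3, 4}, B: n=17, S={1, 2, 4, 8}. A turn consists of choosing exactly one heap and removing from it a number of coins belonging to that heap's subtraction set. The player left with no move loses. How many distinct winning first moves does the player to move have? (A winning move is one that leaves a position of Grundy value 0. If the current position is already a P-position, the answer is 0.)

Heap A, S = {1, 3, 4}:
n :  0  1  2  3  4  5  6  7  8  9 10 11 12 13 14 15 16 17 18 19 20
G :  0  1  0  1  2  3  2  0  1  0  1  2  3  2  0  1  0  1  2  3  2
G_A(20) = 2.
Heap B, S = {1, 2, 4, 8}:
G(0) = 0
G(1) = mex{0} = 1
G(2) = mex{1,0} = 2
G(3) = mex{2,1} = 0
G(4) = mex{0,2,0} = 1
G(5) = mex{1,0,1} = 2
G(6) = mex{2,1,2} = 0
G(7) = mex{0,2,0} = 1
G(8) = mex{1,0,1,0} = 2
G(9) = mex{2,1,2,1} = 0
G(10) = mex{0,2,0,2} = 1
G(11) = mex{1,0,1,0} = 2
G(12) = mex{2,1,2,1} = 0
G(13) = mex{0,2,0,2} = 1
G(14) = mex{1,0,1,0} = 2
G(15) = mex{2,1,2,1} = 0
G(16) = mex{0,2,0,2} = 1
G(17) = mex{1,0,1,0} = 2
G_B(17) = 2.
Combined Grundy value = 2 ⊕ 2 = 0.
A winning move leaves total XOR = 0, i.e. changes one component's Grundy value g to g ⊕ X where X is the current total.
Heap A: target g' = 2⊕0 = 2, but every legal move changes the Grundy value (mex property), so 0 moves.
Heap B: target g' = 2⊕0 = 2, but every legal move changes the Grundy value (mex property), so 0 moves.

0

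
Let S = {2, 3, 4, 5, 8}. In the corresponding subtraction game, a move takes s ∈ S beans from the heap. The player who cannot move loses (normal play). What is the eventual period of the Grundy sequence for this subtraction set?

13

n :  0  1  2  3  4  5  6  7  8  9 10 11 12 13 14 15 16 17 18 19 20 21 22 23 24 25 26 27
G :  0  0  1  1  2  2  3  0  4  1  5  2  3  0  0  1  1  2  2  3  0  4  1  5  2  3  0  0
G(n+13) = G(n) holds for n = 0,…,7 (a full window of length max(S) = 8), so the sequence is purely periodic with period 13.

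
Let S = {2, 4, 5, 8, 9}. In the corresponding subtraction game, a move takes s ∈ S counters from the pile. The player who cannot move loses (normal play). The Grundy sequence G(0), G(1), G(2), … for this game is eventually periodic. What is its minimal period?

n :  0  1  2  3  4  5  6  7  8  9 10 11 12 13 14 15 16 17 18 19 20 21 22 23 24 25 26 27
G :  0  0  1  1  2  2  3  0  4  1  5  2  3  0  0  1  1  2  2  3  0  4  1  5  2  3  0  0
G(n+13) = G(n) holds for n = 0,…,8 (a full window of length max(S) = 9), so the sequence is purely periodic with period 13.

13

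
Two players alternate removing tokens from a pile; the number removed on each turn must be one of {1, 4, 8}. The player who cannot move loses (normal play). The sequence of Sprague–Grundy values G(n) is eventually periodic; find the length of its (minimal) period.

n :  0  1  2  3  4  5  6  7  8  9 10 11 12 13 14 15 16 17 18 19 20 21 22 23 24 25
G :  0  1  0  1  2  0  1  0  1  2  3  2  0  1  0  1  2  0  1  0  1  2  3  2  0  1
G(n+12) = G(n) holds for n = 0,…,7 (a full window of length max(S) = 8), so the sequence is purely periodic with period 12.

12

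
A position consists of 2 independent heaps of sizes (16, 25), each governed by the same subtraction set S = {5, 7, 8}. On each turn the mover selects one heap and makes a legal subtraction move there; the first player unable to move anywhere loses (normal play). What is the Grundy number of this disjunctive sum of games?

All heaps use S = {5, 7, 8}:
n :  0  1  2  3  4  5  6  7  8  9 10 11 12 13 14 15 16 17 18 19 20 21 22 23 24 25
G :  0  0  0  0  0  1  1  1  1  1  2  2  2  0  0  0  0  0  1  1  1  1  1  2  2  2
Heap A: G(16) = 0.
Heap B: G(25) = 2.
Combined Grundy value = 0 ⊕ 2 = 2.

2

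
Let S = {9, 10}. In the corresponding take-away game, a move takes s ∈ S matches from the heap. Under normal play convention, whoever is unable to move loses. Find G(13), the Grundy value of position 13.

1

n :  0  1  2  3  4  5  6  7  8  9 10 11 12 13
G :  0  0  0  0  0  0  0  0  0  1  1  1  1  1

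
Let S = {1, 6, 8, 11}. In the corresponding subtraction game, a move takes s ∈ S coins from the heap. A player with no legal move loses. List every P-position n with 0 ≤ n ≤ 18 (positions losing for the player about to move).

0, 2, 4, 7, 9, 14, 16

n :  0  1  2  3  4  5  6  7  8  9 10 11 12 13 14 15 16 17 18
G :  0  1  0  1  0  1  2  0  1  0  1  2  3  2  0  1  0  1  2
P-positions are exactly the n with G(n) = 0.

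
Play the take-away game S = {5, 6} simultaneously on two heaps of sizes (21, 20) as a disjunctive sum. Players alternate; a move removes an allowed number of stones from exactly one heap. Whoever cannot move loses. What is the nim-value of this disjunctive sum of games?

3

All heaps use S = {5, 6}:
n :  0  1  2  3  4  5  6  7  8  9 10 11 12 13 14 15 16 17 18 19 20 21
G :  0  0  0  0  0  1  1  1  1  1  2  0  0  0  0  0  1  1  1  1  1  2
Heap A: G(21) = 2.
Heap B: G(20) = 1.
Combined Grundy value = 2 ⊕ 1 = 3.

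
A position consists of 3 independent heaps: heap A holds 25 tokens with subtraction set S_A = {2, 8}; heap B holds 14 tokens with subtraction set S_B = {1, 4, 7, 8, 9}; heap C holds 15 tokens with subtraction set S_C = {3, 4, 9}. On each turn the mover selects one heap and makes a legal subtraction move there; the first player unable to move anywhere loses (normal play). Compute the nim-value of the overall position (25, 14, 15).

4

Heap A, S = {2, 8}:
n :  0  1  2  3  4  5  6  7  8  9 10 11 12 13 14 15 16 17 18 19 20 21 22 23 24 25
G :  0  0  1  1  0  0  1  1  2  2  0  0  1  1  0  0  1  1  2  2  0  0  1  1  0  0
G_A(25) = 0.
Heap B, S = {1, 4, 7, 8, 9}:
G(0) = 0
G(1) = mex{0} = 1
G(2) = mex{1} = 0
G(3) = mex{0} = 1
G(4) = mex{1,0} = 2
G(5) = mex{2,1} = 0
G(6) = mex{0,0} = 1
G(7) = mex{1,1,0} = 2
G(8) = mex{2,2,1,0} = 3
G(9) = mex{3,0,0,1,0} = 2
G(10) = mex{2,1,1,0,1} = 3
G(11) = mex{3,2,2,1,0} = 4
G(12) = mex{4,3,0,2,1} = 5
G(13) = mex{5,2,1,0,2} = 3
G(14) = mex{3,3,2,1,0} = 4
G_B(14) = 4.
Heap C, S = {3, 4, 9}:
n :  0  1  2  3  4  5  6  7  8  9 10 11 12 13 14 15
G :  0  0  0  1  1  1  2  0  0  3  1  1  2  0  0  0
G_C(15) = 0.
Combined Grundy value = 0 ⊕ 4 ⊕ 0 = 4.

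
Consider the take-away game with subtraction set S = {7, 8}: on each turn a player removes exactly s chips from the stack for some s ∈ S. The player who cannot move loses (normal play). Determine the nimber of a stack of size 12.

1

n :  0  1  2  3  4  5  6  7  8  9 10 11 12
G :  0  0  0  0  0  0  0  1  1  1  1  1  1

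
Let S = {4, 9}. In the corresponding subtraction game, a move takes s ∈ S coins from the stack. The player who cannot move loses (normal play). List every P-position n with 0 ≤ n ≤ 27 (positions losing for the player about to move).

n :  0  1  2  3  4  5  6  7  8  9 10 11 12 13 14 15 16 17 18 19 20 21 22 23 24 25 26 27
G :  0  0  0  0  1  1  1  1  0  2  2  2  1  0  0  0  0  1  1  1  1  0  2  2  2  1  0  0
P-positions are exactly the n with G(n) = 0.

0, 1, 2, 3, 8, 13, 14, 15, 16, 21, 26, 27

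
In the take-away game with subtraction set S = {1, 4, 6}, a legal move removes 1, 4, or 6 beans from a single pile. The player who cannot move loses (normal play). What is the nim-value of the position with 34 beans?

n :  0  1  2  3  4  5  6  7  8  9 10 11 12 13 14 15 16 17 18 19 20 21 22 23 24 25 26 27 28 29 30 31 32 33 34
G :  0  1  0  1  2  0  1  0  1  2  0  1  0  1  2  0  1  0  1  2  0  1  0  1  2  0  1  0  1  2  0  1  0  1  2

2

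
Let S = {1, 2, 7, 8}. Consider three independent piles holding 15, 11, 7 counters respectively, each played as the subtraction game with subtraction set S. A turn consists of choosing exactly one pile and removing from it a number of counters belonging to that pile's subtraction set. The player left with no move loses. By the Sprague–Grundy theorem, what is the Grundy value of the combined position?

3

All piles use S = {1, 2, 7, 8}:
G(0) = 0
G(1) = mex{0} = 1
G(2) = mex{1,0} = 2
G(3) = mex{2,1} = 0
G(4) = mex{0,2} = 1
G(5) = mex{1,0} = 2
G(6) = mex{2,1} = 0
G(7) = mex{0,2,0} = 1
G(8) = mex{1,0,1,0} = 2
G(9) = mex{2,1,2,1} = 0
G(10) = mex{0,2,0,2} = 1
G(11) = mex{1,0,1,0} = 2
G(12) = mex{2,1,2,1} = 0
G(13) = mex{0,2,0,2} = 1
G(14) = mex{1,0,1,0} = 2
G(15) = mex{2,1,2,1} = 0
Pile A: G(15) = 0.
Pile B: G(11) = 2.
Pile C: G(7) = 1.
Combined Grundy value = 0 ⊕ 2 ⊕ 1 = 3.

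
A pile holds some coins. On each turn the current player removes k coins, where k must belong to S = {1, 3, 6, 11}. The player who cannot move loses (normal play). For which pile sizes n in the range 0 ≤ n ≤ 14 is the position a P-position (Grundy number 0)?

G(0) = 0
G(1) = mex{0} = 1
G(2) = mex{1} = 0
G(3) = mex{0,0} = 1
G(4) = mex{1,1} = 0
G(5) = mex{0,0} = 1
G(6) = mex{1,1,0} = 2
G(7) = mex{2,0,1} = 3
G(8) = mex{3,1,0} = 2
G(9) = mex{2,2,1} = 0
G(10) = mex{0,3,0} = 1
G(11) = mex{1,2,1,0} = 3
G(12) = mex{3,0,2,1} = 4
G(13) = mex{4,1,3,0} = 2
G(14) = mex{2,3,2,1} = 0
P-positions are exactly the n with G(n) = 0.

0, 2, 4, 9, 14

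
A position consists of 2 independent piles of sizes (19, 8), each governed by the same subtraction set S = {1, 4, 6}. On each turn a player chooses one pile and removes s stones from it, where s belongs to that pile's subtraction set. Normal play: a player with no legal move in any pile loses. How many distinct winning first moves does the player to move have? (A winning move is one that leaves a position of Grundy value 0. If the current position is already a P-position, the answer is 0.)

3

All piles use S = {1, 4, 6}:
G(0) = 0
G(1) = mex{0} = 1
G(2) = mex{1} = 0
G(3) = mex{0} = 1
G(4) = mex{1,0} = 2
G(5) = mex{2,1} = 0
G(6) = mex{0,0,0} = 1
G(7) = mex{1,1,1} = 0
G(8) = mex{0,2,0} = 1
G(9) = mex{1,0,1} = 2
G(10) = mex{2,1,2} = 0
G(11) = mex{0,0,0} = 1
G(12) = mex{1,1,1} = 0
G(13) = mex{0,2,0} = 1
G(14) = mex{1,0,1} = 2
G(15) = mex{2,1,2} = 0
G(16) = mex{0,0,0} = 1
G(17) = mex{1,1,1} = 0
G(18) = mex{0,2,0} = 1
G(19) = mex{1,0,1} = 2
Pile A: G(19) = 2.
Pile B: G(8) = 1.
Combined Grundy value = 2 ⊕ 1 = 3.
A winning move leaves total XOR = 0, i.e. changes one component's Grundy value g to g ⊕ X where X is the current total.
Pile A: need g' = 2⊕3 = 1. Options: 19−1→G=1, 19−4→G=0, 19−6→G=1. Hits: 2.
Pile B: need g' = 1⊕3 = 2. Options: 8−1→G=0, 8−4→G=2, 8−6→G=0. Hits: 1.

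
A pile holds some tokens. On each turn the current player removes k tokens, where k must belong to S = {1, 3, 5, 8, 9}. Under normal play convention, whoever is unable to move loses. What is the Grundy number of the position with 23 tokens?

n :  0  1  2  3  4  5  6  7  8  9 10 11 12 13 14 15 16 17 18 19 20 21 22 23
G :  0  1  0  1  0  1  0  1  2  3  2  3  2  3  2  3  0  1  0  1  0  1  0  1

1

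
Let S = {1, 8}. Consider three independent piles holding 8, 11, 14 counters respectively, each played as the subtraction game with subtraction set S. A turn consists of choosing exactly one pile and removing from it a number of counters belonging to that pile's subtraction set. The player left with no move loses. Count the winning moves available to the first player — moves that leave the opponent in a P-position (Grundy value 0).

All piles use S = {1, 8}:
G(0) = 0
G(1) = mex{0} = 1
G(2) = mex{1} = 0
G(3) = mex{0} = 1
G(4) = mex{1} = 0
G(5) = mex{0} = 1
G(6) = mex{1} = 0
G(7) = mex{0} = 1
G(8) = mex{1,0} = 2
G(9) = mex{2,1} = 0
G(10) = mex{0,0} = 1
G(11) = mex{1,1} = 0
G(12) = mex{0,0} = 1
G(13) = mex{1,1} = 0
G(14) = mex{0,0} = 1
Pile A: G(8) = 2.
Pile B: G(11) = 0.
Pile C: G(14) = 1.
Combined Grundy value = 2 ⊕ 0 ⊕ 1 = 3.
A winning move leaves total XOR = 0, i.e. changes one component's Grundy value g to g ⊕ X where X is the current total.
Pile A: need g' = 2⊕3 = 1. Options: 8−1→G=1, 8−8→G=0. Hits: 1.
Pile B: need g' = 0⊕3 = 3. Options: 11−1→G=1, 11−8→G=1. Hits: 0.
Pile C: need g' = 1⊕3 = 2. Options: 14−1→G=0, 14−8→G=0. Hits: 0.

1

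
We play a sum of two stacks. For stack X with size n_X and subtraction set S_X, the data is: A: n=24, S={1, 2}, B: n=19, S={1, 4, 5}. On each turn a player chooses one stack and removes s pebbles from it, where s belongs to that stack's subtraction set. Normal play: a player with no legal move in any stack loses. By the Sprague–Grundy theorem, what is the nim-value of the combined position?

Stack A, S = {1, 2}:
n :  0  1  2  3  4  5  6  7  8  9 10 11 12 13 14 15 16 17 18 19 20 21 22 23 24
G :  0  1  2  0  1  2  0  1  2  0  1  2  0  1  2  0  1  2  0  1  2  0  1  2  0
G_A(24) = 0.
Stack B, S = {1, 4, 5}:
G(0) = 0
G(1) = mex{0} = 1
G(2) = mex{1} = 0
G(3) = mex{0} = 1
G(4) = mex{1,0} = 2
G(5) = mex{2,1,0} = 3
G(6) = mex{3,0,1} = 2
G(7) = mex{2,1,0} = 3
G(8) = mex{3,2,1} = 0
G(9) = mex{0,3,2} = 1
G(10) = mex{1,2,3} = 0
G(11) = mex{0,3,2} = 1
G(12) = mex{1,0,3} = 2
G(13) = mex{2,1,0} = 3
G(14) = mex{3,0,1} = 2
G(15) = mex{2,1,0} = 3
G(16) = mex{3,2,1} = 0
G(17) = mex{0,3,2} = 1
G(18) = mex{1,2,3} = 0
G(19) = mex{0,3,2} = 1
G_B(19) = 1.
Combined Grundy value = 0 ⊕ 1 = 1.

1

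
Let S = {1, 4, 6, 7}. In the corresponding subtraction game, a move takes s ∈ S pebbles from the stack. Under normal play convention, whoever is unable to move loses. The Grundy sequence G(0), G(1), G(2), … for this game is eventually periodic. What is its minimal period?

G(0) = 0
G(1) = mex{0} = 1
G(2) = mex{1} = 0
G(3) = mex{0} = 1
G(4) = mex{1,0} = 2
G(5) = mex{2,1} = 0
G(6) = mex{0,0,0} = 1
G(7) = mex{1,1,1,0} = 2
G(8) = mex{2,2,0,1} = 3
G(9) = mex{3,0,1,0} = 2
G(10) = mex{2,1,2,1} = 0
G(11) = mex{0,2,0,2} = 1
G(12) = mex{1,3,1,0} = 2
G(13) = mex{2,2,2,1} = 0
G(14) = mex{0,0,3,2} = 1
G(15) = mex{1,1,2,3} = 0
G(16) = mex{0,2,0,2} = 1
G(17) = mex{1,0,1,0} = 2
G(18) = mex{2,1,2,1} = 0
G(19) = mex{0,0,0,2} = 1
G(20) = mex{1,1,1,0} = 2
G(21) = mex{2,2,0,1} = 3
G(22) = mex{3,0,1,0} = 2
G(23) = mex{2,1,2,1} = 0
G(24) = mex{0,2,0,2} = 1
G(25) = mex{1,3,1,0} = 2
G(26) = mex{2,2,2,1} = 0
G(27) = mex{0,0,3,2} = 1
G(n+13) = G(n) holds for n = 0,…,6 (a full window of length max(S) = 7), so the sequence is purely periodic with period 13.

13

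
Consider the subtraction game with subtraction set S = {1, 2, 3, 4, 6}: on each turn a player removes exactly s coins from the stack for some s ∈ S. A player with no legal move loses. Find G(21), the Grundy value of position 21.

G(0) = 0
G(1) = mex{0} = 1
G(2) = mex{1,0} = 2
G(3) = mex{2,1,0} = 3
G(4) = mex{3,2,1,0} = 4
G(5) = mex{4,3,2,1} = 0
G(6) = mex{0,4,3,2,0} = 1
G(7) = mex{1,0,4,3,1} = 2
G(8) = mex{2,1,0,4,2} = 3
G(9) = mex{3,2,1,0,3} = 4
G(10) = mex{4,3,2,1,4} = 0
G(11) = mex{0,4,3,2,0} = 1
G(12) = mex{1,0,4,3,1} = 2
G(13) = mex{2,1,0,4,2} = 3
G(14) = mex{3,2,1,0,3} = 4
G(15) = mex{4,3,2,1,4} = 0
G(16) = mex{0,4,3,2,0} = 1
G(17) = mex{1,0,4,3,1} = 2
G(18) = mex{2,1,0,4,2} = 3
G(19) = mex{3,2,1,0,3} = 4
G(20) = mex{4,3,2,1,4} = 0
G(21) = mex{0,4,3,2,0} = 1

1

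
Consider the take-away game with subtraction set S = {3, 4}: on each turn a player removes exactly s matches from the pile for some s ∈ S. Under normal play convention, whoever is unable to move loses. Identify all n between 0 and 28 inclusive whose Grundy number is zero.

0, 1, 2, 7, 8, 9, 14, 15, 16, 21, 22, 23, 28

G(0) = 0
G(1) = mex{} = 0
G(2) = mex{} = 0
G(3) = mex{0} = 1
G(4) = mex{0,0} = 1
G(5) = mex{0,0} = 1
G(6) = mex{1,0} = 2
G(7) = mex{1,1} = 0
G(8) = mex{1,1} = 0
G(9) = mex{2,1} = 0
G(10) = mex{0,2} = 1
G(11) = mex{0,0} = 1
G(12) = mex{0,0} = 1
G(13) = mex{1,0} = 2
G(14) = mex{1,1} = 0
G(15) = mex{1,1} = 0
G(16) = mex{2,1} = 0
G(17) = mex{0,2} = 1
G(18) = mex{0,0} = 1
G(19) = mex{0,0} = 1
G(20) = mex{1,0} = 2
G(21) = mex{1,1} = 0
G(22) = mex{1,1} = 0
G(23) = mex{2,1} = 0
G(24) = mex{0,2} = 1
G(25) = mex{0,0} = 1
G(26) = mex{0,0} = 1
G(27) = mex{1,0} = 2
G(28) = mex{1,1} = 0
P-positions are exactly the n with G(n) = 0.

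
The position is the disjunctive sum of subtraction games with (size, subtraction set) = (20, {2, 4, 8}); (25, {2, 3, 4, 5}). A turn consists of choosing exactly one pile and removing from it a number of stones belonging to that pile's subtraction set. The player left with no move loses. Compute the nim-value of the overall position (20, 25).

Pile A, S = {2, 4, 8}:
G(0) = 0
G(1) = mex{} = 0
G(2) = mex{0} = 1
G(3) = mex{0} = 1
G(4) = mex{1,0} = 2
G(5) = mex{1,0} = 2
G(6) = mex{2,1} = 0
G(7) = mex{2,1} = 0
G(8) = mex{0,2,0} = 1
G(9) = mex{0,2,0} = 1
G(10) = mex{1,0,1} = 2
G(11) = mex{1,0,1} = 2
G(12) = mex{2,1,2} = 0
G(13) = mex{2,1,2} = 0
G(14) = mex{0,2,0} = 1
G(15) = mex{0,2,0} = 1
G(16) = mex{1,0,1} = 2
G(17) = mex{1,0,1} = 2
G(18) = mex{2,1,2} = 0
G(19) = mex{2,1,2} = 0
G(20) = mex{0,2,0} = 1
G_A(20) = 1.
Pile B, S = {2, 3, 4, 5}:
G(0) = 0
G(1) = mex{} = 0
G(2) = mex{0} = 1
G(3) = mex{0,0} = 1
G(4) = mex{1,0,0} = 2
G(5) = mex{1,1,0,0} = 2
G(6) = mex{2,1,1,0} = 3
G(7) = mex{2,2,1,1} = 0
G(8) = mex{3,2,2,1} = 0
G(9) = mex{0,3,2,2} = 1
G(10) = mex{0,0,3,2} = 1
G(11) = mex{1,0,0,3} = 2
G(12) = mex{1,1,0,0} = 2
G(13) = mex{2,1,1,0} = 3
G(14) = mex{2,2,1,1} = 0
G(15) = mex{3,2,2,1} = 0
G(16) = mex{0,3,2,2} = 1
G(17) = mex{0,0,3,2} = 1
G(18) = mex{1,0,0,3} = 2
G(19) = mex{1,1,0,0} = 2
G(20) = mex{2,1,1,0} = 3
G(21) = mex{2,2,1,1} = 0
G(22) = mex{3,2,2,1} = 0
G(23) = mex{0,3,2,2} = 1
G(24) = mex{0,0,3,2} = 1
G(25) = mex{1,0,0,3} = 2
G_B(25) = 2.
Combined Grundy value = 1 ⊕ 2 = 3.

3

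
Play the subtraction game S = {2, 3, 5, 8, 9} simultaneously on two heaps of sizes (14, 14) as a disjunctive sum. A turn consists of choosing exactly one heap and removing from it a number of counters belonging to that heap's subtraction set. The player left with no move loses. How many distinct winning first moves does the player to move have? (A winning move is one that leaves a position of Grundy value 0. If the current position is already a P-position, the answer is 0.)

All heaps use S = {2, 3, 5, 8, 9}:
G(0) = 0
G(1) = mex{} = 0
G(2) = mex{0} = 1
G(3) = mex{0,0} = 1
G(4) = mex{1,0} = 2
G(5) = mex{1,1,0} = 2
G(6) = mex{2,1,0} = 3
G(7) = mex{2,2,1} = 0
G(8) = mex{3,2,1,0} = 4
G(9) = mex{0,3,2,0,0} = 1
G(10) = mex{4,0,2,1,0} = 3
G(11) = mex{1,4,3,1,1} = 0
G(12) = mex{3,1,0,2,1} = 4
G(13) = mex{0,3,4,2,2} = 1
G(14) = mex{4,0,1,3,2} = 5
Heap A: G(14) = 5.
Heap B: G(14) = 5.
Combined Grundy value = 5 ⊕ 5 = 0.
A winning move leaves total XOR = 0, i.e. changes one component's Grundy value g to g ⊕ X where X is the current total.
Heap A: target g' = 5⊕0 = 5, but every legal move changes the Grundy value (mex property), so 0 moves.
Heap B: target g' = 5⊕0 = 5, but every legal move changes the Grundy value (mex property), so 0 moves.

0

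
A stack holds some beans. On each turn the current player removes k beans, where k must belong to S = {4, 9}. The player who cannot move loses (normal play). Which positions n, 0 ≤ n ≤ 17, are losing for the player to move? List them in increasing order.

G(0) = 0
G(1) = mex{} = 0
G(2) = mex{} = 0
G(3) = mex{} = 0
G(4) = mex{0} = 1
G(5) = mex{0} = 1
G(6) = mex{0} = 1
G(7) = mex{0} = 1
G(8) = mex{1} = 0
G(9) = mex{1,0} = 2
G(10) = mex{1,0} = 2
G(11) = mex{1,0} = 2
G(12) = mex{0,0} = 1
G(13) = mex{2,1} = 0
G(14) = mex{2,1} = 0
G(15) = mex{2,1} = 0
G(16) = mex{1,1} = 0
G(17) = mex{0,0} = 1
P-positions are exactly the n with G(n) = 0.

0, 1, 2, 3, 8, 13, 14, 15, 16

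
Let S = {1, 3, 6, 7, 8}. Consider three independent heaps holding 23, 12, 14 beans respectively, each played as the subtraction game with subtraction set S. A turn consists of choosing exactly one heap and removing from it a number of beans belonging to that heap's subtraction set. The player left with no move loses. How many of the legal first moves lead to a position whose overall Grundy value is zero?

2

All heaps use S = {1, 3, 6, 7, 8}:
n :  0  1  2  3  4  5  6  7  8  9 10 11 12 13 14 15 16 17 18 19 20 21 22 23
G :  0  1  0  1  0  1  2  3  2  3  2  3  4  0  1  0  1  0  1  2  3  2  3  2
Heap A: G(23) = 2.
Heap B: G(12) = 4.
Heap C: G(14) = 1.
Combined Grundy value = 2 ⊕ 4 ⊕ 1 = 7.
A winning move leaves total XOR = 0, i.e. changes one component's Grundy value g to g ⊕ X where X is the current total.
Heap A: need g' = 2⊕7 = 5. Options: 23−1→G=3, 23−3→G=3, 23−6→G=0, 23−7→G=1, 23−8→G=0. Hits: 0.
Heap B: need g' = 4⊕7 = 3. Options: 12−1→G=3, 12−3→G=3, 12−6→G=2, 12−7→G=1, 12−8→G=0. Hits: 2.
Heap C: need g' = 1⊕7 = 6. Options: 14−1→G=0, 14−3→G=3, 14−6→G=2, 14−7→G=3, 14−8→G=2. Hits: 0.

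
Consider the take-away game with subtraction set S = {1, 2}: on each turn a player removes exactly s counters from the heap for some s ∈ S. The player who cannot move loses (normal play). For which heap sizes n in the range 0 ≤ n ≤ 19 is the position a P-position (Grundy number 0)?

G(0) = 0
G(1) = mex{0} = 1
G(2) = mex{1,0} = 2
G(3) = mex{2,1} = 0
G(4) = mex{0,2} = 1
G(5) = mex{1,0} = 2
G(6) = mex{2,1} = 0
G(7) = mex{0,2} = 1
G(8) = mex{1,0} = 2
G(9) = mex{2,1} = 0
G(10) = mex{0,2} = 1
G(11) = mex{1,0} = 2
G(12) = mex{2,1} = 0
G(13) = mex{0,2} = 1
G(14) = mex{1,0} = 2
G(15) = mex{2,1} = 0
G(16) = mex{0,2} = 1
G(17) = mex{1,0} = 2
G(18) = mex{2,1} = 0
G(19) = mex{0,2} = 1
P-positions are exactly the n with G(n) = 0.

0, 3, 6, 9, 12, 15, 18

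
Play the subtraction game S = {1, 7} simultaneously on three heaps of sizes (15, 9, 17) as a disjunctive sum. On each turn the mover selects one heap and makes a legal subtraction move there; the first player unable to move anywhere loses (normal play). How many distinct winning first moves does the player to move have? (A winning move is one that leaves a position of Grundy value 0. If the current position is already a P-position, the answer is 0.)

6

All heaps use S = {1, 7}:
n :  0  1  2  3  4  5  6  7  8  9 10 11 12 13 14 15 16 17
G :  0  1  0  1  0  1  0  1  0  1  0  1  0  1  0  1  0  1
Heap A: G(15) = 1.
Heap B: G(9) = 1.
Heap C: G(17) = 1.
Combined Grundy value = 1 ⊕ 1 ⊕ 1 = 1.
A winning move leaves total XOR = 0, i.e. changes one component's Grundy value g to g ⊕ X where X is the current total.
Heap A: need g' = 1⊕1 = 0. Options: 15−1→G=0, 15−7→G=0. Hits: 2.
Heap B: need g' = 1⊕1 = 0. Options: 9−1→G=0, 9−7→G=0. Hits: 2.
Heap C: need g' = 1⊕1 = 0. Options: 17−1→G=0, 17−7→G=0. Hits: 2.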